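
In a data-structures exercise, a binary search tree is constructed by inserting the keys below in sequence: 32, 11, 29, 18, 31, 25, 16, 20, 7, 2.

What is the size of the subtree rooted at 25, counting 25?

Insert 32: tree is empty, so 32 becomes the root.
Insert 11: 11 < 32 → go left. Place as left child of 32.
Insert 29: 29 < 32 → go left; 29 > 11 → go right. Place as right child of 11.
Insert 18: 18 < 32 → go left; 18 > 11 → go right; 18 < 29 → go left. Place as left child of 29.
Insert 31: 31 < 32 → go left; 31 > 11 → go right; 31 > 29 → go right. Place as right child of 29.
Insert 25: 25 < 32 → go left; 25 > 11 → go right; 25 < 29 → go left; 25 > 18 → go right. Place as right child of 18.
Insert 16: 16 < 32 → go left; 16 > 11 → go right; 16 < 29 → go left; 16 < 18 → go left. Place as left child of 18.
Insert 20: 20 < 32 → go left; 20 > 11 → go right; 20 < 29 → go left; 20 > 18 → go right; 20 < 25 → go left. Place as left child of 25.
Insert 7: 7 < 32 → go left; 7 < 11 → go left. Place as left child of 11.
Insert 2: 2 < 32 → go left; 2 < 11 → go left; 2 < 7 → go left. Place as left child of 7.

Subtree rooted at 25 contains: 25, 20 — 2 nodes.

2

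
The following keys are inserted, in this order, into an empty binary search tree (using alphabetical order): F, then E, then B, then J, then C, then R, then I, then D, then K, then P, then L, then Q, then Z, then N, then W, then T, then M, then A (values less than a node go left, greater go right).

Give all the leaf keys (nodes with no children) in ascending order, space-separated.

A D I M Q T

Insert F: tree is empty, so F becomes the root.
Insert E: E < F → go left. Place as left child of F.
Insert B: B < F → go left; B < E → go left. Place as left child of E.
Insert J: J > F → go right. Place as right child of F.
Insert C: C < F → go left; C < E → go left; C > B → go right. Place as right child of B.
Insert R: R > F → go right; R > J → go right. Place as right child of J.
Insert I: I > F → go right; I < J → go left. Place as left child of J.
Insert D: D < F → go left; D < E → go left; D > B → go right; D > C → go right. Place as right child of C.
Insert K: K > F → go right; K > J → go right; K < R → go left. Place as left child of R.
Insert P: P > F → go right; P > J → go right; P < R → go left; P > K → go right. Place as right child of K.
Insert L: L > F → go right; L > J → go right; L < R → go left; L > K → go right; L < P → go left. Place as left child of P.
Insert Q: Q > F → go right; Q > J → go right; Q < R → go left; Q > K → go right; Q > P → go right. Place as right child of P.
Insert Z: Z > F → go right; Z > J → go right; Z > R → go right. Place as right child of R.
Insert N: N > F → go right; N > J → go right; N < R → go left; N > K → go right; N < P → go left; N > L → go right. Place as right child of L.
Insert W: W > F → go right; W > J → go right; W > R → go right; W < Z → go left. Place as left child of Z.
Insert T: T > F → go right; T > J → go right; T > R → go right; T < Z → go left; T < W → go left. Place as left child of W.
Insert M: M > F → go right; M > J → go right; M < R → go left; M > K → go right; M < P → go left; M > L → go right; M < N → go left. Place as left child of N.
Insert A: A < F → go left; A < E → go left; A < B → go left. Place as left child of B.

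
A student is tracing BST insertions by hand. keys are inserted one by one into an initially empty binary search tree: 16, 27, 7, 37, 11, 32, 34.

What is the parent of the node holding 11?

Insert 16: tree is empty, so 16 becomes the root.
Insert 27: 27 > 16 → go right. Place as right child of 16.
Insert 7: 7 < 16 → go left. Place as left child of 16.
Insert 37: 37 > 16 → go right; 37 > 27 → go right. Place as right child of 27.
Insert 11: 11 < 16 → go left; 11 > 7 → go right. Place as right child of 7.
Insert 32: 32 > 16 → go right; 32 > 27 → go right; 32 < 37 → go left. Place as left child of 37.
Insert 34: 34 > 16 → go right; 34 > 27 → go right; 34 < 37 → go left; 34 > 32 → go right. Place as right child of 32.

7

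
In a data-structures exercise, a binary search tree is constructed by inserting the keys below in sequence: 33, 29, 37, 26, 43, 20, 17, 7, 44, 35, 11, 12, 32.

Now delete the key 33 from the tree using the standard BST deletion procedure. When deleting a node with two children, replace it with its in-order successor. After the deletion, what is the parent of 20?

26

Insert 33: tree is empty, so 33 becomes the root.
Insert 29: 29 < 33 → go left. Place as left child of 33.
Insert 37: 37 > 33 → go right. Place as right child of 33.
Insert 26: 26 < 33 → go left; 26 < 29 → go left. Place as left child of 29.
Insert 43: 43 > 33 → go right; 43 > 37 → go right. Place as right child of 37.
Insert 20: 20 < 33 → go left; 20 < 29 → go left; 20 < 26 → go left. Place as left child of 26.
Insert 17: 17 < 33 → go left; 17 < 29 → go left; 17 < 26 → go left; 17 < 20 → go left. Place as left child of 20.
Insert 7: 7 < 33 → go left; 7 < 29 → go left; 7 < 26 → go left; 7 < 20 → go left; 7 < 17 → go left. Place as left child of 17.
Insert 44: 44 > 33 → go right; 44 > 37 → go right; 44 > 43 → go right. Place as right child of 43.
Insert 35: 35 > 33 → go right; 35 < 37 → go left. Place as left child of 37.
Insert 11: 11 < 33 → go left; 11 < 29 → go left; 11 < 26 → go left; 11 < 20 → go left; 11 < 17 → go left; 11 > 7 → go right. Place as right child of 7.
Insert 12: 12 < 33 → go left; 12 < 29 → go left; 12 < 26 → go left; 12 < 20 → go left; 12 < 17 → go left; 12 > 7 → go right; 12 > 11 → go right. Place as right child of 11.
Insert 32: 32 < 33 → go left; 32 > 29 → go right. Place as right child of 29.

Delete 33 (two children — replace with in-order successor).
After deletion, 20's parent is 26.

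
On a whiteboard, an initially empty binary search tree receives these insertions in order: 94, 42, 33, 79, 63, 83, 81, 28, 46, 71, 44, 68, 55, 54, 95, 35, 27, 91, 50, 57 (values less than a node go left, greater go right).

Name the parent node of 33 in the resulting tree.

Insert 94: tree is empty, so 94 becomes the root.
Insert 42: 42 < 94 → go left. Place as left child of 94.
Insert 33: 33 < 94 → go left; 33 < 42 → go left. Place as left child of 42.
Insert 79: 79 < 94 → go left; 79 > 42 → go right. Place as right child of 42.
Insert 63: 63 < 94 → go left; 63 > 42 → go right; 63 < 79 → go left. Place as left child of 79.
Insert 83: 83 < 94 → go left; 83 > 42 → go right; 83 > 79 → go right. Place as right child of 79.
Insert 81: 81 < 94 → go left; 81 > 42 → go right; 81 > 79 → go right; 81 < 83 → go left. Place as left child of 83.
Insert 28: 28 < 94 → go left; 28 < 42 → go left; 28 < 33 → go left. Place as left child of 33.
Insert 46: 46 < 94 → go left; 46 > 42 → go right; 46 < 79 → go left; 46 < 63 → go left. Place as left child of 63.
Insert 71: 71 < 94 → go left; 71 > 42 → go right; 71 < 79 → go left; 71 > 63 → go right. Place as right child of 63.
Insert 44: 44 < 94 → go left; 44 > 42 → go right; 44 < 79 → go left; 44 < 63 → go left; 44 < 46 → go left. Place as left child of 46.
Insert 68: 68 < 94 → go left; 68 > 42 → go right; 68 < 79 → go left; 68 > 63 → go right; 68 < 71 → go left. Place as left child of 71.
Insert 55: 55 < 94 → go left; 55 > 42 → go right; 55 < 79 → go left; 55 < 63 → go left; 55 > 46 → go right. Place as right child of 46.
Insert 54: 54 < 94 → go left; 54 > 42 → go right; 54 < 79 → go left; 54 < 63 → go left; 54 > 46 → go right; 54 < 55 → go left. Place as left child of 55.
Insert 95: 95 > 94 → go right. Place as right child of 94.
Insert 35: 35 < 94 → go left; 35 < 42 → go left; 35 > 33 → go right. Place as right child of 33.
Insert 27: 27 < 94 → go left; 27 < 42 → go left; 27 < 33 → go left; 27 < 28 → go left. Place as left child of 28.
Insert 91: 91 < 94 → go left; 91 > 42 → go right; 91 > 79 → go right; 91 > 83 → go right. Place as right child of 83.
Insert 50: 50 < 94 → go left; 50 > 42 → go right; 50 < 79 → go left; 50 < 63 → go left; 50 > 46 → go right; 50 < 55 → go left; 50 < 54 → go left. Place as left child of 54.
Insert 57: 57 < 94 → go left; 57 > 42 → go right; 57 < 79 → go left; 57 < 63 → go left; 57 > 46 → go right; 57 > 55 → go right. Place as right child of 55.

42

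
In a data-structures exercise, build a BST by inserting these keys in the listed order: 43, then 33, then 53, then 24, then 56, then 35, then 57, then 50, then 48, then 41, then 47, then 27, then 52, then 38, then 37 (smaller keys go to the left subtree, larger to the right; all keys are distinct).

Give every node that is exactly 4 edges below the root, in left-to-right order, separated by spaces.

38 47

Insert 43: tree is empty, so 43 becomes the root.
Insert 33: 33 < 43 → go left. Place as left child of 43.
Insert 53: 53 > 43 → go right. Place as right child of 43.
Insert 24: 24 < 43 → go left; 24 < 33 → go left. Place as left child of 33.
Insert 56: 56 > 43 → go right; 56 > 53 → go right. Place as right child of 53.
Insert 35: 35 < 43 → go left; 35 > 33 → go right. Place as right child of 33.
Insert 57: 57 > 43 → go right; 57 > 53 → go right; 57 > 56 → go right. Place as right child of 56.
Insert 50: 50 > 43 → go right; 50 < 53 → go left. Place as left child of 53.
Insert 48: 48 > 43 → go right; 48 < 53 → go left; 48 < 50 → go left. Place as left child of 50.
Insert 41: 41 < 43 → go left; 41 > 33 → go right; 41 > 35 → go right. Place as right child of 35.
Insert 47: 47 > 43 → go right; 47 < 53 → go left; 47 < 50 → go left; 47 < 48 → go left. Place as left child of 48.
Insert 27: 27 < 43 → go left; 27 < 33 → go left; 27 > 24 → go right. Place as right child of 24.
Insert 52: 52 > 43 → go right; 52 < 53 → go left; 52 > 50 → go right. Place as right child of 50.
Insert 38: 38 < 43 → go left; 38 > 33 → go right; 38 > 35 → go right; 38 < 41 → go left. Place as left child of 41.
Insert 37: 37 < 43 → go left; 37 > 33 → go right; 37 > 35 → go right; 37 < 41 → go left; 37 < 38 → go left. Place as left child of 38.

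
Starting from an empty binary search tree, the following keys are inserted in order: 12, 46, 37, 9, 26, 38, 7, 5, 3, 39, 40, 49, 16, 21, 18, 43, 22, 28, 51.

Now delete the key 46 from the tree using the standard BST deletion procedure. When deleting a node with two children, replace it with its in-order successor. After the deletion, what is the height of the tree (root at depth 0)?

12: root
46: right child of 12 (depth 1)
37: left child of 46 (depth 2)
9: left child of 12 (depth 1)
26: left child of 37 (depth 3)
38: right child of 37 (depth 3)
7: left child of 9 (depth 2)
5: left child of 7 (depth 3)
3: left child of 5 (depth 4)
39: right child of 38 (depth 4)
40: right child of 39 (depth 5)
49: right child of 46 (depth 2)
16: left child of 26 (depth 4)
21: right child of 16 (depth 5)
18: left child of 21 (depth 6)
43: right child of 40 (depth 6)
22: right child of 21 (depth 6)
28: right child of 26 (depth 4)
51: right child of 49 (depth 3)

Delete 46 (two children — replace with in-order successor).
After deletion, deepest node is 18 at depth 6.

6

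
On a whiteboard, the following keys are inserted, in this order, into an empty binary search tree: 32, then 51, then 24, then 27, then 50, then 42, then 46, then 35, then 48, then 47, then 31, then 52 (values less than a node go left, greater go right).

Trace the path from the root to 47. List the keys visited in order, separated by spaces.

32 51 50 42 46 48 47

Resulting structure (node: left, right):
  32: L=24, R=51
  51: L=50, R=52
  24: L=–, R=27
  27: L=–, R=31
  50: L=42, R=–
  42: L=35, R=46
  46: L=–, R=48
  35: L=–, R=–
  48: L=47, R=–
  47: L=–, R=–
  31: L=–, R=–
  52: L=–, R=–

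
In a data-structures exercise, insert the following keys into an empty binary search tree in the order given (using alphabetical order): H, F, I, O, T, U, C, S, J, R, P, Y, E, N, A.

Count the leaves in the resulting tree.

5

Resulting structure (node: left, right):
  H: L=F, R=I
  F: L=C, R=–
  I: L=–, R=O
  O: L=J, R=T
  T: L=S, R=U
  U: L=–, R=Y
  C: L=A, R=E
  S: L=R, R=–
  J: L=–, R=N
  R: L=P, R=–
  P: L=–, R=–
  Y: L=–, R=–
  E: L=–, R=–
  N: L=–, R=–
  A: L=–, R=–

Leaves: A, E, N, P, Y — 5 in total.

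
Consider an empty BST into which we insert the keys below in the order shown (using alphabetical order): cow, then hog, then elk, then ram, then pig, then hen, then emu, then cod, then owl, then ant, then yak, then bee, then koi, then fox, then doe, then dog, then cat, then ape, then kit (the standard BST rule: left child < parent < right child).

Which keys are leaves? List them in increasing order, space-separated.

ape cat dog fox kit yak

cow: root
hog: right child of cow (depth 1)
elk: left child of hog (depth 2)
ram: right child of hog (depth 2)
pig: left child of ram (depth 3)
hen: right child of elk (depth 3)
emu: left child of hen (depth 4)
cod: left child of cow (depth 1)
owl: left child of pig (depth 4)
ant: left child of cod (depth 2)
yak: right child of ram (depth 3)
bee: right child of ant (depth 3)
koi: left child of owl (depth 5)
fox: right child of emu (depth 5)
doe: left child of elk (depth 3)
dog: right child of doe (depth 4)
cat: right child of bee (depth 4)
ape: left child of bee (depth 4)
kit: left child of koi (depth 6)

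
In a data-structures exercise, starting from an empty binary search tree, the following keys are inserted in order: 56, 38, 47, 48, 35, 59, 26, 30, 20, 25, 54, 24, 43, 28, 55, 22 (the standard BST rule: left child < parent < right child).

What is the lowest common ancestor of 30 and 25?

26

56: root
38: left child of 56 (depth 1)
47: right child of 38 (depth 2)
48: right child of 47 (depth 3)
35: left child of 38 (depth 2)
59: right child of 56 (depth 1)
26: left child of 35 (depth 3)
30: right child of 26 (depth 4)
20: left child of 26 (depth 4)
25: right child of 20 (depth 5)
54: right child of 48 (depth 4)
24: left child of 25 (depth 6)
43: left child of 47 (depth 3)
28: left child of 30 (depth 5)
55: right child of 54 (depth 5)
22: left child of 24 (depth 7)

Path to 30: 56 → 38 → 35 → 26 → 30
Path to 25: 56 → 38 → 35 → 26 → 20 → 25
The paths share a prefix ending at 26, then split left and right.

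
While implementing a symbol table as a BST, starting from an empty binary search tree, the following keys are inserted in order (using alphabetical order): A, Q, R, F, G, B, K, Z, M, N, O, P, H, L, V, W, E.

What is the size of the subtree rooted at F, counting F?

Insert A: tree is empty, so A becomes the root.
Insert Q: Q > A → go right. Place as right child of A.
Insert R: R > A → go right; R > Q → go right. Place as right child of Q.
Insert F: F > A → go right; F < Q → go left. Place as left child of Q.
Insert G: G > A → go right; G < Q → go left; G > F → go right. Place as right child of F.
Insert B: B > A → go right; B < Q → go left; B < F → go left. Place as left child of F.
Insert K: K > A → go right; K < Q → go left; K > F → go right; K > G → go right. Place as right child of G.
Insert Z: Z > A → go right; Z > Q → go right; Z > R → go right. Place as right child of R.
Insert M: M > A → go right; M < Q → go left; M > F → go right; M > G → go right; M > K → go right. Place as right child of K.
Insert N: N > A → go right; N < Q → go left; N > F → go right; N > G → go right; N > K → go right; N > M → go right. Place as right child of M.
Insert O: O > A → go right; O < Q → go left; O > F → go right; O > G → go right; O > K → go right; O > M → go right; O > N → go right. Place as right child of N.
Insert P: P > A → go right; P < Q → go left; P > F → go right; P > G → go right; P > K → go right; P > M → go right; P > N → go right; P > O → go right. Place as right child of O.
Insert H: H > A → go right; H < Q → go left; H > F → go right; H > G → go right; H < K → go left. Place as left child of K.
Insert L: L > A → go right; L < Q → go left; L > F → go right; L > G → go right; L > K → go right; L < M → go left. Place as left child of M.
Insert V: V > A → go right; V > Q → go right; V > R → go right; V < Z → go left. Place as left child of Z.
Insert W: W > A → go right; W > Q → go right; W > R → go right; W < Z → go left; W > V → go right. Place as right child of V.
Insert E: E > A → go right; E < Q → go left; E < F → go left; E > B → go right. Place as right child of B.

Subtree rooted at F contains: F, B, E, G, K, H, M, L, N, O, P — 11 nodes.

11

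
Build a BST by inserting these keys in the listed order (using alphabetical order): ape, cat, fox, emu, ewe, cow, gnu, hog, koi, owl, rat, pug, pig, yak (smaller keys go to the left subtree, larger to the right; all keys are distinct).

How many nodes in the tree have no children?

4

Resulting structure (node: left, right):
  ape: L=–, R=cat
  cat: L=–, R=fox
  fox: L=emu, R=gnu
  emu: L=cow, R=ewe
  ewe: L=–, R=–
  cow: L=–, R=–
  gnu: L=–, R=hog
  hog: L=–, R=koi
  koi: L=–, R=owl
  owl: L=–, R=rat
  rat: L=pug, R=yak
  pug: L=pig, R=–
  pig: L=–, R=–
  yak: L=–, R=–

Leaves: cow, ewe, pig, yak — 4 in total.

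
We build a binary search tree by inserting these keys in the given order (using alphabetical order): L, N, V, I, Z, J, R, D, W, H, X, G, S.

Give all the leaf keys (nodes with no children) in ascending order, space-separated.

Insert L: tree is empty, so L becomes the root.
Insert N: N > L → go right. Place as right child of L.
Insert V: V > L → go right; V > N → go right. Place as right child of N.
Insert I: I < L → go left. Place as left child of L.
Insert Z: Z > L → go right; Z > N → go right; Z > V → go right. Place as right child of V.
Insert J: J < L → go left; J > I → go right. Place as right child of I.
Insert R: R > L → go right; R > N → go right; R < V → go left. Place as left child of V.
Insert D: D < L → go left; D < I → go left. Place as left child of I.
Insert W: W > L → go right; W > N → go right; W > V → go right; W < Z → go left. Place as left child of Z.
Insert H: H < L → go left; H < I → go left; H > D → go right. Place as right child of D.
Insert X: X > L → go right; X > N → go right; X > V → go right; X < Z → go left; X > W → go right. Place as right child of W.
Insert G: G < L → go left; G < I → go left; G > D → go right; G < H → go left. Place as left child of H.
Insert S: S > L → go right; S > N → go right; S < V → go left; S > R → go right. Place as right child of R.

G J S X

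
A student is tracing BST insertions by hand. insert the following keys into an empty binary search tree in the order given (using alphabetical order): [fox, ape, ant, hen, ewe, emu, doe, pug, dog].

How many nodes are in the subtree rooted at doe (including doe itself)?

2

Insert fox: tree is empty, so fox becomes the root.
Insert ape: ape < fox → go left. Place as left child of fox.
Insert ant: ant < fox → go left; ant < ape → go left. Place as left child of ape.
Insert hen: hen > fox → go right. Place as right child of fox.
Insert ewe: ewe < fox → go left; ewe > ape → go right. Place as right child of ape.
Insert emu: emu < fox → go left; emu > ape → go right; emu < ewe → go left. Place as left child of ewe.
Insert doe: doe < fox → go left; doe > ape → go right; doe < ewe → go left; doe < emu → go left. Place as left child of emu.
Insert pug: pug > fox → go right; pug > hen → go right. Place as right child of hen.
Insert dog: dog < fox → go left; dog > ape → go right; dog < ewe → go left; dog < emu → go left; dog > doe → go right. Place as right child of doe.

Subtree rooted at doe contains: doe, dog — 2 nodes.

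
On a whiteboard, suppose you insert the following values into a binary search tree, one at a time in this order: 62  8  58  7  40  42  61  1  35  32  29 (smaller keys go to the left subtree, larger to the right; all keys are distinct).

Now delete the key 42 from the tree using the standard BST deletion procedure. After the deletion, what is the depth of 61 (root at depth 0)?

62: root
8: left child of 62 (depth 1)
58: right child of 8 (depth 2)
7: left child of 8 (depth 2)
40: left child of 58 (depth 3)
42: right child of 40 (depth 4)
61: right child of 58 (depth 3)
1: left child of 7 (depth 3)
35: left child of 40 (depth 4)
32: left child of 35 (depth 5)
29: left child of 32 (depth 6)

Delete 42 (at most one child — splice it out).
After deletion, path to 61: 62 → 8 → 58 → 61.

3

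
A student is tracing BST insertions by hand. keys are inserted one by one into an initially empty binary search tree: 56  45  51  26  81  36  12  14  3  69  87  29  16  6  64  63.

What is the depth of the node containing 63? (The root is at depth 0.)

4

Resulting structure (node: left, right):
  56: L=45, R=81
  45: L=26, R=51
  51: L=–, R=–
  26: L=12, R=36
  81: L=69, R=87
  36: L=29, R=–
  12: L=3, R=14
  14: L=–, R=16
  3: L=–, R=6
  69: L=64, R=–
  87: L=–, R=–
  29: L=–, R=–
  16: L=–, R=–
  6: L=–, R=–
  64: L=63, R=–
  63: L=–, R=–

Path to 63: 56 → 81 → 69 → 64 → 63, which is 4 edges.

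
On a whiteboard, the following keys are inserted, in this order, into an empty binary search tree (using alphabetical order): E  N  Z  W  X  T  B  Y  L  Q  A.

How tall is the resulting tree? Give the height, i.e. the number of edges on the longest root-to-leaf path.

5

Insert E: tree is empty, so E becomes the root.
Insert N: N > E → go right. Place as right child of E.
Insert Z: Z > E → go right; Z > N → go right. Place as right child of N.
Insert W: W > E → go right; W > N → go right; W < Z → go left. Place as left child of Z.
Insert X: X > E → go right; X > N → go right; X < Z → go left; X > W → go right. Place as right child of W.
Insert T: T > E → go right; T > N → go right; T < Z → go left; T < W → go left. Place as left child of W.
Insert B: B < E → go left. Place as left child of E.
Insert Y: Y > E → go right; Y > N → go right; Y < Z → go left; Y > W → go right; Y > X → go right. Place as right child of X.
Insert L: L > E → go right; L < N → go left. Place as left child of N.
Insert Q: Q > E → go right; Q > N → go right; Q < Z → go left; Q < W → go left; Q < T → go left. Place as left child of T.
Insert A: A < E → go left; A < B → go left. Place as left child of B.

The deepest node is Y at depth 5.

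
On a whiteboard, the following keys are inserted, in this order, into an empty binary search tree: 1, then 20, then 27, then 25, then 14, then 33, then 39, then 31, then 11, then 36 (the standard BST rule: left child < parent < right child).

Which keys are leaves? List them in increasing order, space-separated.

Insert 1: tree is empty, so 1 becomes the root.
Insert 20: 20 > 1 → go right. Place as right child of 1.
Insert 27: 27 > 1 → go right; 27 > 20 → go right. Place as right child of 20.
Insert 25: 25 > 1 → go right; 25 > 20 → go right; 25 < 27 → go left. Place as left child of 27.
Insert 14: 14 > 1 → go right; 14 < 20 → go left. Place as left child of 20.
Insert 33: 33 > 1 → go right; 33 > 20 → go right; 33 > 27 → go right. Place as right child of 27.
Insert 39: 39 > 1 → go right; 39 > 20 → go right; 39 > 27 → go right; 39 > 33 → go right. Place as right child of 33.
Insert 31: 31 > 1 → go right; 31 > 20 → go right; 31 > 27 → go right; 31 < 33 → go left. Place as left child of 33.
Insert 11: 11 > 1 → go right; 11 < 20 → go left; 11 < 14 → go left. Place as left child of 14.
Insert 36: 36 > 1 → go right; 36 > 20 → go right; 36 > 27 → go right; 36 > 33 → go right; 36 < 39 → go left. Place as left child of 39.

11 25 31 36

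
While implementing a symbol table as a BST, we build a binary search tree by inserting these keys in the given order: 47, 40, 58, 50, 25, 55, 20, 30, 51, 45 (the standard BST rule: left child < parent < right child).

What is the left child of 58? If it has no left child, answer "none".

Resulting structure (node: left, right):
  47: L=40, R=58
  40: L=25, R=45
  58: L=50, R=–
  50: L=–, R=55
  25: L=20, R=30
  55: L=51, R=–
  20: L=–, R=–
  30: L=–, R=–
  51: L=–, R=–
  45: L=–, R=–

50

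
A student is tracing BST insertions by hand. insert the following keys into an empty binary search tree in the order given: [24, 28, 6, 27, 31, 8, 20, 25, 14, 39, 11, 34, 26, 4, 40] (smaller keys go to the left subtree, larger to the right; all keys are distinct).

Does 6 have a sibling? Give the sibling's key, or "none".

Insert 24: tree is empty, so 24 becomes the root.
Insert 28: 28 > 24 → go right. Place as right child of 24.
Insert 6: 6 < 24 → go left. Place as left child of 24.
Insert 27: 27 > 24 → go right; 27 < 28 → go left. Place as left child of 28.
Insert 31: 31 > 24 → go right; 31 > 28 → go right. Place as right child of 28.
Insert 8: 8 < 24 → go left; 8 > 6 → go right. Place as right child of 6.
Insert 20: 20 < 24 → go left; 20 > 6 → go right; 20 > 8 → go right. Place as right child of 8.
Insert 25: 25 > 24 → go right; 25 < 28 → go left; 25 < 27 → go left. Place as left child of 27.
Insert 14: 14 < 24 → go left; 14 > 6 → go right; 14 > 8 → go right; 14 < 20 → go left. Place as left child of 20.
Insert 39: 39 > 24 → go right; 39 > 28 → go right; 39 > 31 → go right. Place as right child of 31.
Insert 11: 11 < 24 → go left; 11 > 6 → go right; 11 > 8 → go right; 11 < 20 → go left; 11 < 14 → go left. Place as left child of 14.
Insert 34: 34 > 24 → go right; 34 > 28 → go right; 34 > 31 → go right; 34 < 39 → go left. Place as left child of 39.
Insert 26: 26 > 24 → go right; 26 < 28 → go left; 26 < 27 → go left; 26 > 25 → go right. Place as right child of 25.
Insert 4: 4 < 24 → go left; 4 < 6 → go left. Place as left child of 6.
Insert 40: 40 > 24 → go right; 40 > 28 → go right; 40 > 31 → go right; 40 > 39 → go right. Place as right child of 39.

6's parent is 24; the other child of 24 is 28.

28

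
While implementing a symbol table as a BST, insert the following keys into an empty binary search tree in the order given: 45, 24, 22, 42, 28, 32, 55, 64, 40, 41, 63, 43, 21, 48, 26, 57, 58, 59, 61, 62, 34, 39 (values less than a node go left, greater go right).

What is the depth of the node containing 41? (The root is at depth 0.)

6

Insert 45: tree is empty, so 45 becomes the root.
Insert 24: 24 < 45 → go left. Place as left child of 45.
Insert 22: 22 < 45 → go left; 22 < 24 → go left. Place as left child of 24.
Insert 42: 42 < 45 → go left; 42 > 24 → go right. Place as right child of 24.
Insert 28: 28 < 45 → go left; 28 > 24 → go right; 28 < 42 → go left. Place as left child of 42.
Insert 32: 32 < 45 → go left; 32 > 24 → go right; 32 < 42 → go left; 32 > 28 → go right. Place as right child of 28.
Insert 55: 55 > 45 → go right. Place as right child of 45.
Insert 64: 64 > 45 → go right; 64 > 55 → go right. Place as right child of 55.
Insert 40: 40 < 45 → go left; 40 > 24 → go right; 40 < 42 → go left; 40 > 28 → go right; 40 > 32 → go right. Place as right child of 32.
Insert 41: 41 < 45 → go left; 41 > 24 → go right; 41 < 42 → go left; 41 > 28 → go right; 41 > 32 → go right; 41 > 40 → go right. Place as right child of 40.
Insert 63: 63 > 45 → go right; 63 > 55 → go right; 63 < 64 → go left. Place as left child of 64.
Insert 43: 43 < 45 → go left; 43 > 24 → go right; 43 > 42 → go right. Place as right child of 42.
Insert 21: 21 < 45 → go left; 21 < 24 → go left; 21 < 22 → go left. Place as left child of 22.
Insert 48: 48 > 45 → go right; 48 < 55 → go left. Place as left child of 55.
Insert 26: 26 < 45 → go left; 26 > 24 → go right; 26 < 42 → go left; 26 < 28 → go left. Place as left child of 28.
Insert 57: 57 > 45 → go right; 57 > 55 → go right; 57 < 64 → go left; 57 < 63 → go left. Place as left child of 63.
Insert 58: 58 > 45 → go right; 58 > 55 → go right; 58 < 64 → go left; 58 < 63 → go left; 58 > 57 → go right. Place as right child of 57.
Insert 59: 59 > 45 → go right; 59 > 55 → go right; 59 < 64 → go left; 59 < 63 → go left; 59 > 57 → go right; 59 > 58 → go right. Place as right child of 58.
Insert 61: 61 > 45 → go right; 61 > 55 → go right; 61 < 64 → go left; 61 < 63 → go left; 61 > 57 → go right; 61 > 58 → go right; 61 > 59 → go right. Place as right child of 59.
Insert 62: 62 > 45 → go right; 62 > 55 → go right; 62 < 64 → go left; 62 < 63 → go left; 62 > 57 → go right; 62 > 58 → go right; 62 > 59 → go right; 62 > 61 → go right. Place as right child of 61.
Insert 34: 34 < 45 → go left; 34 > 24 → go right; 34 < 42 → go left; 34 > 28 → go right; 34 > 32 → go right; 34 < 40 → go left. Place as left child of 40.
Insert 39: 39 < 45 → go left; 39 > 24 → go right; 39 < 42 → go left; 39 > 28 → go right; 39 > 32 → go right; 39 < 40 → go left; 39 > 34 → go right. Place as right child of 34.

Path to 41: 45 → 24 → 42 → 28 → 32 → 40 → 41, which is 6 edges.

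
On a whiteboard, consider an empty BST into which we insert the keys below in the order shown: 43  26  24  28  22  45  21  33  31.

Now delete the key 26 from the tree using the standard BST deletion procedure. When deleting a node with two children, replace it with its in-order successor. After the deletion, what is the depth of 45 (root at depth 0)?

Insert 43: tree is empty, so 43 becomes the root.
Insert 26: 26 < 43 → go left. Place as left child of 43.
Insert 24: 24 < 43 → go left; 24 < 26 → go left. Place as left child of 26.
Insert 28: 28 < 43 → go left; 28 > 26 → go right. Place as right child of 26.
Insert 22: 22 < 43 → go left; 22 < 26 → go left; 22 < 24 → go left. Place as left child of 24.
Insert 45: 45 > 43 → go right. Place as right child of 43.
Insert 21: 21 < 43 → go left; 21 < 26 → go left; 21 < 24 → go left; 21 < 22 → go left. Place as left child of 22.
Insert 33: 33 < 43 → go left; 33 > 26 → go right; 33 > 28 → go right. Place as right child of 28.
Insert 31: 31 < 43 → go left; 31 > 26 → go right; 31 > 28 → go right; 31 < 33 → go left. Place as left child of 33.

Delete 26 (two children — replace with in-order successor).
After deletion, path to 45: 43 → 45.

1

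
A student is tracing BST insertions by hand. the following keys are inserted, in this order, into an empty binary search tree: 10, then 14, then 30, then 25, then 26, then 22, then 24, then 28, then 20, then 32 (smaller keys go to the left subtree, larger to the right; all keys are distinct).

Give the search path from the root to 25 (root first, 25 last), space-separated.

10 14 30 25

10: root
14: right child of 10 (depth 1)
30: right child of 14 (depth 2)
25: left child of 30 (depth 3)
26: right child of 25 (depth 4)
22: left child of 25 (depth 4)
24: right child of 22 (depth 5)
28: right child of 26 (depth 5)
20: left child of 22 (depth 5)
32: right child of 30 (depth 3)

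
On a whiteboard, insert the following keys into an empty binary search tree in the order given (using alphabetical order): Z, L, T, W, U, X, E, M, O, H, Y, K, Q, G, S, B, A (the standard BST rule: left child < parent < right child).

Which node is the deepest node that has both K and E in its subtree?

Z: root
L: left child of Z (depth 1)
T: right child of L (depth 2)
W: right child of T (depth 3)
U: left child of W (depth 4)
X: right child of W (depth 4)
E: left child of L (depth 2)
M: left child of T (depth 3)
O: right child of M (depth 4)
H: right child of E (depth 3)
Y: right child of X (depth 5)
K: right child of H (depth 4)
Q: right child of O (depth 5)
G: left child of H (depth 4)
S: right child of Q (depth 6)
B: left child of E (depth 3)
A: left child of B (depth 4)

Path to K: Z → L → E → H → K
Path to E: Z → L → E
E lies on both paths and is an ancestor of the other node.

E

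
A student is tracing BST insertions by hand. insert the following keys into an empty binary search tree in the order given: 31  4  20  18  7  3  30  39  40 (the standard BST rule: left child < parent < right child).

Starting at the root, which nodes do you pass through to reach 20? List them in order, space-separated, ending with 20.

Insert 31: tree is empty, so 31 becomes the root.
Insert 4: 4 < 31 → go left. Place as left child of 31.
Insert 20: 20 < 31 → go left; 20 > 4 → go right. Place as right child of 4.
Insert 18: 18 < 31 → go left; 18 > 4 → go right; 18 < 20 → go left. Place as left child of 20.
Insert 7: 7 < 31 → go left; 7 > 4 → go right; 7 < 20 → go left; 7 < 18 → go left. Place as left child of 18.
Insert 3: 3 < 31 → go left; 3 < 4 → go left. Place as left child of 4.
Insert 30: 30 < 31 → go left; 30 > 4 → go right; 30 > 20 → go right. Place as right child of 20.
Insert 39: 39 > 31 → go right. Place as right child of 31.
Insert 40: 40 > 31 → go right; 40 > 39 → go right. Place as right child of 39.

31 4 20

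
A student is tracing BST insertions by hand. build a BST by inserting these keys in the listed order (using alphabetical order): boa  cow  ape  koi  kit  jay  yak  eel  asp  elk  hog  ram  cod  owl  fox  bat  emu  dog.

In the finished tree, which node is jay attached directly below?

kit

Resulting structure (node: left, right):
  boa: L=ape, R=cow
  cow: L=cod, R=koi
  ape: L=–, R=asp
  koi: L=kit, R=yak
  kit: L=jay, R=–
  jay: L=eel, R=–
  yak: L=ram, R=–
  eel: L=dog, R=elk
  asp: L=–, R=bat
  elk: L=–, R=hog
  hog: L=fox, R=–
  ram: L=owl, R=–
  cod: L=–, R=–
  owl: L=–, R=–
  fox: L=emu, R=–
  bat: L=–, R=–
  emu: L=–, R=–
  dog: L=–, R=–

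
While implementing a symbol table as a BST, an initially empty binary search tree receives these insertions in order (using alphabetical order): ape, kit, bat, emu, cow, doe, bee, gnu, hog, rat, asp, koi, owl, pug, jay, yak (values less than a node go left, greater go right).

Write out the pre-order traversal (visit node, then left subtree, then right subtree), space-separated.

ape: root
kit: right child of ape (depth 1)
bat: left child of kit (depth 2)
emu: right child of bat (depth 3)
cow: left child of emu (depth 4)
doe: right child of cow (depth 5)
bee: left child of cow (depth 5)
gnu: right child of emu (depth 4)
hog: right child of gnu (depth 5)
rat: right child of kit (depth 2)
asp: left child of bat (depth 3)
koi: left child of rat (depth 3)
owl: right child of koi (depth 4)
pug: right child of owl (depth 5)
jay: right child of hog (depth 6)
yak: right child of rat (depth 3)

ape kit bat asp emu cow bee doe gnu hog jay rat koi owl pug yak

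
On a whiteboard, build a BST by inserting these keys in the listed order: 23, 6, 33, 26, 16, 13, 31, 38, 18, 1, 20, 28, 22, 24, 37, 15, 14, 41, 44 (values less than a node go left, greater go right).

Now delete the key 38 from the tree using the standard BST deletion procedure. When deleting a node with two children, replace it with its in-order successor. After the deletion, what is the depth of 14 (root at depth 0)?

5

Insert 23: tree is empty, so 23 becomes the root.
Insert 6: 6 < 23 → go left. Place as left child of 23.
Insert 33: 33 > 23 → go right. Place as right child of 23.
Insert 26: 26 > 23 → go right; 26 < 33 → go left. Place as left child of 33.
Insert 16: 16 < 23 → go left; 16 > 6 → go right. Place as right child of 6.
Insert 13: 13 < 23 → go left; 13 > 6 → go right; 13 < 16 → go left. Place as left child of 16.
Insert 31: 31 > 23 → go right; 31 < 33 → go left; 31 > 26 → go right. Place as right child of 26.
Insert 38: 38 > 23 → go right; 38 > 33 → go right. Place as right child of 33.
Insert 18: 18 < 23 → go left; 18 > 6 → go right; 18 > 16 → go right. Place as right child of 16.
Insert 1: 1 < 23 → go left; 1 < 6 → go left. Place as left child of 6.
Insert 20: 20 < 23 → go left; 20 > 6 → go right; 20 > 16 → go right; 20 > 18 → go right. Place as right child of 18.
Insert 28: 28 > 23 → go right; 28 < 33 → go left; 28 > 26 → go right; 28 < 31 → go left. Place as left child of 31.
Insert 22: 22 < 23 → go left; 22 > 6 → go right; 22 > 16 → go right; 22 > 18 → go right; 22 > 20 → go right. Place as right child of 20.
Insert 24: 24 > 23 → go right; 24 < 33 → go left; 24 < 26 → go left. Place as left child of 26.
Insert 37: 37 > 23 → go right; 37 > 33 → go right; 37 < 38 → go left. Place as left child of 38.
Insert 15: 15 < 23 → go left; 15 > 6 → go right; 15 < 16 → go left; 15 > 13 → go right. Place as right child of 13.
Insert 14: 14 < 23 → go left; 14 > 6 → go right; 14 < 16 → go left; 14 > 13 → go right; 14 < 15 → go left. Place as left child of 15.
Insert 41: 41 > 23 → go right; 41 > 33 → go right; 41 > 38 → go right. Place as right child of 38.
Insert 44: 44 > 23 → go right; 44 > 33 → go right; 44 > 38 → go right; 44 > 41 → go right. Place as right child of 41.

Delete 38 (two children — replace with in-order successor).
After deletion, path to 14: 23 → 6 → 16 → 13 → 15 → 14.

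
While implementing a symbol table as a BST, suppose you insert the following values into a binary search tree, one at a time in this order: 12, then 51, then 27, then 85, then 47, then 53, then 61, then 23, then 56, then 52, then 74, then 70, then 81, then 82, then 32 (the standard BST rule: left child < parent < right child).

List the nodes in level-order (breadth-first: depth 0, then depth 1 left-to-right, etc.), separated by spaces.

Insert 12: tree is empty, so 12 becomes the root.
Insert 51: 51 > 12 → go right. Place as right child of 12.
Insert 27: 27 > 12 → go right; 27 < 51 → go left. Place as left child of 51.
Insert 85: 85 > 12 → go right; 85 > 51 → go right. Place as right child of 51.
Insert 47: 47 > 12 → go right; 47 < 51 → go left; 47 > 27 → go right. Place as right child of 27.
Insert 53: 53 > 12 → go right; 53 > 51 → go right; 53 < 85 → go left. Place as left child of 85.
Insert 61: 61 > 12 → go right; 61 > 51 → go right; 61 < 85 → go left; 61 > 53 → go right. Place as right child of 53.
Insert 23: 23 > 12 → go right; 23 < 51 → go left; 23 < 27 → go left. Place as left child of 27.
Insert 56: 56 > 12 → go right; 56 > 51 → go right; 56 < 85 → go left; 56 > 53 → go right; 56 < 61 → go left. Place as left child of 61.
Insert 52: 52 > 12 → go right; 52 > 51 → go right; 52 < 85 → go left; 52 < 53 → go left. Place as left child of 53.
Insert 74: 74 > 12 → go right; 74 > 51 → go right; 74 < 85 → go left; 74 > 53 → go right; 74 > 61 → go right. Place as right child of 61.
Insert 70: 70 > 12 → go right; 70 > 51 → go right; 70 < 85 → go left; 70 > 53 → go right; 70 > 61 → go right; 70 < 74 → go left. Place as left child of 74.
Insert 81: 81 > 12 → go right; 81 > 51 → go right; 81 < 85 → go left; 81 > 53 → go right; 81 > 61 → go right; 81 > 74 → go right. Place as right child of 74.
Insert 82: 82 > 12 → go right; 82 > 51 → go right; 82 < 85 → go left; 82 > 53 → go right; 82 > 61 → go right; 82 > 74 → go right; 82 > 81 → go right. Place as right child of 81.
Insert 32: 32 > 12 → go right; 32 < 51 → go left; 32 > 27 → go right; 32 < 47 → go left. Place as left child of 47.

12 51 27 85 23 47 53 32 52 61 56 74 70 81 82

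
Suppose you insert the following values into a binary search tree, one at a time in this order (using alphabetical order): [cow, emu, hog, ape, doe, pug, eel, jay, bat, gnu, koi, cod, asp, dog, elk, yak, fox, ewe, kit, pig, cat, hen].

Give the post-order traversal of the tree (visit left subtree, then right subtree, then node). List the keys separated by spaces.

asp cat cod bat ape dog elk eel doe ewe fox hen gnu kit pig koi jay yak pug hog emu cow

cow: root
emu: right child of cow (depth 1)
hog: right child of emu (depth 2)
ape: left child of cow (depth 1)
doe: left child of emu (depth 2)
pug: right child of hog (depth 3)
eel: right child of doe (depth 3)
jay: left child of pug (depth 4)
bat: right child of ape (depth 2)
gnu: left child of hog (depth 3)
koi: right child of jay (depth 5)
cod: right child of bat (depth 3)
asp: left child of bat (depth 3)
dog: left child of eel (depth 4)
elk: right child of eel (depth 4)
yak: right child of pug (depth 4)
fox: left child of gnu (depth 4)
ewe: left child of fox (depth 5)
kit: left child of koi (depth 6)
pig: right child of koi (depth 6)
cat: left child of cod (depth 4)
hen: right child of gnu (depth 4)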